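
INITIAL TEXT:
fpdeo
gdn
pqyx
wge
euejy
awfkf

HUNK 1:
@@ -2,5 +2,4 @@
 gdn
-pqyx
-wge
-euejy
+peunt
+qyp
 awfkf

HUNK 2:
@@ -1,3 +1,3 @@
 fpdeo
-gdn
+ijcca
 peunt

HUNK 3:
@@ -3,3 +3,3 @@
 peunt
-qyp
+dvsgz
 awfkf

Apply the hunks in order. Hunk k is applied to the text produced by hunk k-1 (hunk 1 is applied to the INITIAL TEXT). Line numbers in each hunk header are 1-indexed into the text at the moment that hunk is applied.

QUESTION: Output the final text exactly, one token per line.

Answer: fpdeo
ijcca
peunt
dvsgz
awfkf

Derivation:
Hunk 1: at line 2 remove [pqyx,wge,euejy] add [peunt,qyp] -> 5 lines: fpdeo gdn peunt qyp awfkf
Hunk 2: at line 1 remove [gdn] add [ijcca] -> 5 lines: fpdeo ijcca peunt qyp awfkf
Hunk 3: at line 3 remove [qyp] add [dvsgz] -> 5 lines: fpdeo ijcca peunt dvsgz awfkf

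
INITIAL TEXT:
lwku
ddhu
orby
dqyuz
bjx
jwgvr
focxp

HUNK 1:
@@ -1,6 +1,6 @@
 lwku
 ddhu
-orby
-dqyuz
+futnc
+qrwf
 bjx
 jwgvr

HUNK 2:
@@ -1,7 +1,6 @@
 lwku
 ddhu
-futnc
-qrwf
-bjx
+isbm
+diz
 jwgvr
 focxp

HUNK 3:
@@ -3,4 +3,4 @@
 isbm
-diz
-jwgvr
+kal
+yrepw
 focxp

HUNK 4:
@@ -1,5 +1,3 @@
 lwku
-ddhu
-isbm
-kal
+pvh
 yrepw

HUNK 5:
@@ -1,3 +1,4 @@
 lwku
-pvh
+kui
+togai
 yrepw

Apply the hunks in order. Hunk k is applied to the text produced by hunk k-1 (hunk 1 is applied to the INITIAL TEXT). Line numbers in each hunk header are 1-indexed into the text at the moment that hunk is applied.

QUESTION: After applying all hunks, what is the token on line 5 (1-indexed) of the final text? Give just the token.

Hunk 1: at line 1 remove [orby,dqyuz] add [futnc,qrwf] -> 7 lines: lwku ddhu futnc qrwf bjx jwgvr focxp
Hunk 2: at line 1 remove [futnc,qrwf,bjx] add [isbm,diz] -> 6 lines: lwku ddhu isbm diz jwgvr focxp
Hunk 3: at line 3 remove [diz,jwgvr] add [kal,yrepw] -> 6 lines: lwku ddhu isbm kal yrepw focxp
Hunk 4: at line 1 remove [ddhu,isbm,kal] add [pvh] -> 4 lines: lwku pvh yrepw focxp
Hunk 5: at line 1 remove [pvh] add [kui,togai] -> 5 lines: lwku kui togai yrepw focxp
Final line 5: focxp

Answer: focxp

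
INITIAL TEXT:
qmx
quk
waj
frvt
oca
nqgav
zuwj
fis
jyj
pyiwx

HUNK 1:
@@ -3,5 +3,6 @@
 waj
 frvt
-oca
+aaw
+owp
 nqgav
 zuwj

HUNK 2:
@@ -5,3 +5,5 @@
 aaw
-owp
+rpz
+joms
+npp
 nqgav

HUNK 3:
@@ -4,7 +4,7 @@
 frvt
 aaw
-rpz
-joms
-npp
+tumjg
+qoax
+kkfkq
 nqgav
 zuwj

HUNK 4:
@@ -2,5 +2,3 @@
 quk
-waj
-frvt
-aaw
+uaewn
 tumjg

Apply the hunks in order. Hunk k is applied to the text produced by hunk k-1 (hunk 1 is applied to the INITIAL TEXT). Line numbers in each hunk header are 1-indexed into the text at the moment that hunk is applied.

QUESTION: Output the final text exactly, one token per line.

Hunk 1: at line 3 remove [oca] add [aaw,owp] -> 11 lines: qmx quk waj frvt aaw owp nqgav zuwj fis jyj pyiwx
Hunk 2: at line 5 remove [owp] add [rpz,joms,npp] -> 13 lines: qmx quk waj frvt aaw rpz joms npp nqgav zuwj fis jyj pyiwx
Hunk 3: at line 4 remove [rpz,joms,npp] add [tumjg,qoax,kkfkq] -> 13 lines: qmx quk waj frvt aaw tumjg qoax kkfkq nqgav zuwj fis jyj pyiwx
Hunk 4: at line 2 remove [waj,frvt,aaw] add [uaewn] -> 11 lines: qmx quk uaewn tumjg qoax kkfkq nqgav zuwj fis jyj pyiwx

Answer: qmx
quk
uaewn
tumjg
qoax
kkfkq
nqgav
zuwj
fis
jyj
pyiwx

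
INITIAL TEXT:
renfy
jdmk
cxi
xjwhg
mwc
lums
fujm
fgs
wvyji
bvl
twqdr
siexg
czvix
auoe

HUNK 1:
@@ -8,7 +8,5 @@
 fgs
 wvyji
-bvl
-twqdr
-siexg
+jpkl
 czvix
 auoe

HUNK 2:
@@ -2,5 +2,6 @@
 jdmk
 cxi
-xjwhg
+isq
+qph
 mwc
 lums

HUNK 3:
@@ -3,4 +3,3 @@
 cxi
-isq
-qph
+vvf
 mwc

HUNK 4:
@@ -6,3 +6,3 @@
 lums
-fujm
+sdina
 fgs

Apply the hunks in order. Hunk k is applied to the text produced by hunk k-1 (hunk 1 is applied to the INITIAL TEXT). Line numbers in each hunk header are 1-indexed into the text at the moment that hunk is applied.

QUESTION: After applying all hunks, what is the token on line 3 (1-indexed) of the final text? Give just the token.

Answer: cxi

Derivation:
Hunk 1: at line 8 remove [bvl,twqdr,siexg] add [jpkl] -> 12 lines: renfy jdmk cxi xjwhg mwc lums fujm fgs wvyji jpkl czvix auoe
Hunk 2: at line 2 remove [xjwhg] add [isq,qph] -> 13 lines: renfy jdmk cxi isq qph mwc lums fujm fgs wvyji jpkl czvix auoe
Hunk 3: at line 3 remove [isq,qph] add [vvf] -> 12 lines: renfy jdmk cxi vvf mwc lums fujm fgs wvyji jpkl czvix auoe
Hunk 4: at line 6 remove [fujm] add [sdina] -> 12 lines: renfy jdmk cxi vvf mwc lums sdina fgs wvyji jpkl czvix auoe
Final line 3: cxi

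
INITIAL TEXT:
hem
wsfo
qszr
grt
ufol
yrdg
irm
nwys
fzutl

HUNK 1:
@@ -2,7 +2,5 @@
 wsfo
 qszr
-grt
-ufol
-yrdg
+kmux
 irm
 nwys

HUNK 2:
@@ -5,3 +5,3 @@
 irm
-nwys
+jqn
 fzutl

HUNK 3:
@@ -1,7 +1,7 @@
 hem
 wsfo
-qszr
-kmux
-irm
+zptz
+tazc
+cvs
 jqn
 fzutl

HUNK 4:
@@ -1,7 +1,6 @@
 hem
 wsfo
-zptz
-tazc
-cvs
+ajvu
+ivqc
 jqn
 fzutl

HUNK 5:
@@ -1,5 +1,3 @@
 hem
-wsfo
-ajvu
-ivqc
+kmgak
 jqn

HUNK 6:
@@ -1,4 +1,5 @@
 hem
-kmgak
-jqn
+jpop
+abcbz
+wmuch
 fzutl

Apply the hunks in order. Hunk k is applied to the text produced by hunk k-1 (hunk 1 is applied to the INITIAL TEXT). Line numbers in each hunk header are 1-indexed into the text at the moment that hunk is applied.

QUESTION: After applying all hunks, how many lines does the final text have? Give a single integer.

Hunk 1: at line 2 remove [grt,ufol,yrdg] add [kmux] -> 7 lines: hem wsfo qszr kmux irm nwys fzutl
Hunk 2: at line 5 remove [nwys] add [jqn] -> 7 lines: hem wsfo qszr kmux irm jqn fzutl
Hunk 3: at line 1 remove [qszr,kmux,irm] add [zptz,tazc,cvs] -> 7 lines: hem wsfo zptz tazc cvs jqn fzutl
Hunk 4: at line 1 remove [zptz,tazc,cvs] add [ajvu,ivqc] -> 6 lines: hem wsfo ajvu ivqc jqn fzutl
Hunk 5: at line 1 remove [wsfo,ajvu,ivqc] add [kmgak] -> 4 lines: hem kmgak jqn fzutl
Hunk 6: at line 1 remove [kmgak,jqn] add [jpop,abcbz,wmuch] -> 5 lines: hem jpop abcbz wmuch fzutl
Final line count: 5

Answer: 5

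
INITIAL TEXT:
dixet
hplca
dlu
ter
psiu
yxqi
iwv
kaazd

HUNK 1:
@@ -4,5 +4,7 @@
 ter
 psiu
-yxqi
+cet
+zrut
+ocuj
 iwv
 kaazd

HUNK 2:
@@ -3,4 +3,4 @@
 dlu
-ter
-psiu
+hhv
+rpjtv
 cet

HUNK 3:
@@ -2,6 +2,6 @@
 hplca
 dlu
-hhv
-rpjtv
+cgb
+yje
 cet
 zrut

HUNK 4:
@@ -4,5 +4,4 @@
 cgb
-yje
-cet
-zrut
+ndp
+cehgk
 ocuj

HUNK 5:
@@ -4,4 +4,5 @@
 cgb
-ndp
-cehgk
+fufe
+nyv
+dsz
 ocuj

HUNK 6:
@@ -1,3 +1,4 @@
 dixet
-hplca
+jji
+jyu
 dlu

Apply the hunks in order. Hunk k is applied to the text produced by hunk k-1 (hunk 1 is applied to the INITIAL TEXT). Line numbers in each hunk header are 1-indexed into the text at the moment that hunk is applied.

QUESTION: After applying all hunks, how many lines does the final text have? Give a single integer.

Hunk 1: at line 4 remove [yxqi] add [cet,zrut,ocuj] -> 10 lines: dixet hplca dlu ter psiu cet zrut ocuj iwv kaazd
Hunk 2: at line 3 remove [ter,psiu] add [hhv,rpjtv] -> 10 lines: dixet hplca dlu hhv rpjtv cet zrut ocuj iwv kaazd
Hunk 3: at line 2 remove [hhv,rpjtv] add [cgb,yje] -> 10 lines: dixet hplca dlu cgb yje cet zrut ocuj iwv kaazd
Hunk 4: at line 4 remove [yje,cet,zrut] add [ndp,cehgk] -> 9 lines: dixet hplca dlu cgb ndp cehgk ocuj iwv kaazd
Hunk 5: at line 4 remove [ndp,cehgk] add [fufe,nyv,dsz] -> 10 lines: dixet hplca dlu cgb fufe nyv dsz ocuj iwv kaazd
Hunk 6: at line 1 remove [hplca] add [jji,jyu] -> 11 lines: dixet jji jyu dlu cgb fufe nyv dsz ocuj iwv kaazd
Final line count: 11

Answer: 11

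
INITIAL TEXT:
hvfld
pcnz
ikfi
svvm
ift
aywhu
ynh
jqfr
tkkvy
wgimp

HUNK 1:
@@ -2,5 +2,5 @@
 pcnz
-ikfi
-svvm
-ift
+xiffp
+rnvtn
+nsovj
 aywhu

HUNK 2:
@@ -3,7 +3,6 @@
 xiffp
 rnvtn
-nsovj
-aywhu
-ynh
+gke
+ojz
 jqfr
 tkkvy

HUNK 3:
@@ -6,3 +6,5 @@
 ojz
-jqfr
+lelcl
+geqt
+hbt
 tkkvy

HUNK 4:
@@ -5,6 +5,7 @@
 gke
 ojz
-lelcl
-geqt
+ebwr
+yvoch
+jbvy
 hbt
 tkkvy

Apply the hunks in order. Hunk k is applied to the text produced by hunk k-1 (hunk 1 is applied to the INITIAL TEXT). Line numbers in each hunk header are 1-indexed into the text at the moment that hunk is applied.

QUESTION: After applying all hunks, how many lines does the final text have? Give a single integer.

Hunk 1: at line 2 remove [ikfi,svvm,ift] add [xiffp,rnvtn,nsovj] -> 10 lines: hvfld pcnz xiffp rnvtn nsovj aywhu ynh jqfr tkkvy wgimp
Hunk 2: at line 3 remove [nsovj,aywhu,ynh] add [gke,ojz] -> 9 lines: hvfld pcnz xiffp rnvtn gke ojz jqfr tkkvy wgimp
Hunk 3: at line 6 remove [jqfr] add [lelcl,geqt,hbt] -> 11 lines: hvfld pcnz xiffp rnvtn gke ojz lelcl geqt hbt tkkvy wgimp
Hunk 4: at line 5 remove [lelcl,geqt] add [ebwr,yvoch,jbvy] -> 12 lines: hvfld pcnz xiffp rnvtn gke ojz ebwr yvoch jbvy hbt tkkvy wgimp
Final line count: 12

Answer: 12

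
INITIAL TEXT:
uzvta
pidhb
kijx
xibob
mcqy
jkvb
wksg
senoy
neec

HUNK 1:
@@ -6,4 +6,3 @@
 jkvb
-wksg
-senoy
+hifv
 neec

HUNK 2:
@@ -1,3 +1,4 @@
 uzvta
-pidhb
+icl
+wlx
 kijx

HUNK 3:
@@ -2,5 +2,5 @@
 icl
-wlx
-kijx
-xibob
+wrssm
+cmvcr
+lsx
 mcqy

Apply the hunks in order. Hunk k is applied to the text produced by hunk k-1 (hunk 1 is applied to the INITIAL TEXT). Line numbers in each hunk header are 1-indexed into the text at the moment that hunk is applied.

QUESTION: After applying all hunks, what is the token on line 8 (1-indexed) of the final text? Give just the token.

Answer: hifv

Derivation:
Hunk 1: at line 6 remove [wksg,senoy] add [hifv] -> 8 lines: uzvta pidhb kijx xibob mcqy jkvb hifv neec
Hunk 2: at line 1 remove [pidhb] add [icl,wlx] -> 9 lines: uzvta icl wlx kijx xibob mcqy jkvb hifv neec
Hunk 3: at line 2 remove [wlx,kijx,xibob] add [wrssm,cmvcr,lsx] -> 9 lines: uzvta icl wrssm cmvcr lsx mcqy jkvb hifv neec
Final line 8: hifv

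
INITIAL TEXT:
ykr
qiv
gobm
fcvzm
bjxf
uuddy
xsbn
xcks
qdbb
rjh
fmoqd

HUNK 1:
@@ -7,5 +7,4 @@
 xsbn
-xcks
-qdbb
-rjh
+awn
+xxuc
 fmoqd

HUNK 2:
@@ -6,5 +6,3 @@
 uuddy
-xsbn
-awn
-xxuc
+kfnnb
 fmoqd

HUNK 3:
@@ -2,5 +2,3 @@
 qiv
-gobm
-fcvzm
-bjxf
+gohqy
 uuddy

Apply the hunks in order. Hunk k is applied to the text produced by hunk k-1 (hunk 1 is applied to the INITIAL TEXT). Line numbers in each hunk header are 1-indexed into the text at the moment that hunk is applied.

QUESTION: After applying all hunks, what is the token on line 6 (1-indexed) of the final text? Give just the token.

Answer: fmoqd

Derivation:
Hunk 1: at line 7 remove [xcks,qdbb,rjh] add [awn,xxuc] -> 10 lines: ykr qiv gobm fcvzm bjxf uuddy xsbn awn xxuc fmoqd
Hunk 2: at line 6 remove [xsbn,awn,xxuc] add [kfnnb] -> 8 lines: ykr qiv gobm fcvzm bjxf uuddy kfnnb fmoqd
Hunk 3: at line 2 remove [gobm,fcvzm,bjxf] add [gohqy] -> 6 lines: ykr qiv gohqy uuddy kfnnb fmoqd
Final line 6: fmoqd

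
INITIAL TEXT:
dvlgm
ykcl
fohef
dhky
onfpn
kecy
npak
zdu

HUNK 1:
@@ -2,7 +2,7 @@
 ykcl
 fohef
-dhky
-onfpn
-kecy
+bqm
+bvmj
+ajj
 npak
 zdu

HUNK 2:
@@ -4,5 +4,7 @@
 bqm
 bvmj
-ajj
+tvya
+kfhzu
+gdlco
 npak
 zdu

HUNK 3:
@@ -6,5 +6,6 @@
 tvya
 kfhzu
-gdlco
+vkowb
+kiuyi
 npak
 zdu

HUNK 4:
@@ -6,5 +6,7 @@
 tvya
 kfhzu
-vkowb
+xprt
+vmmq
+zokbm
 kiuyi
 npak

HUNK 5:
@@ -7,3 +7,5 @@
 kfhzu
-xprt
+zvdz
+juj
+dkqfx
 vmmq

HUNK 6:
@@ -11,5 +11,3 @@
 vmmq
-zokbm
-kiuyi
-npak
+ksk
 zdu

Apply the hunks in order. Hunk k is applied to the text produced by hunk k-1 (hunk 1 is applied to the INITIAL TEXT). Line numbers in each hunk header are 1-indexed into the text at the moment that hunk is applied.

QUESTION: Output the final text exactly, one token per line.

Hunk 1: at line 2 remove [dhky,onfpn,kecy] add [bqm,bvmj,ajj] -> 8 lines: dvlgm ykcl fohef bqm bvmj ajj npak zdu
Hunk 2: at line 4 remove [ajj] add [tvya,kfhzu,gdlco] -> 10 lines: dvlgm ykcl fohef bqm bvmj tvya kfhzu gdlco npak zdu
Hunk 3: at line 6 remove [gdlco] add [vkowb,kiuyi] -> 11 lines: dvlgm ykcl fohef bqm bvmj tvya kfhzu vkowb kiuyi npak zdu
Hunk 4: at line 6 remove [vkowb] add [xprt,vmmq,zokbm] -> 13 lines: dvlgm ykcl fohef bqm bvmj tvya kfhzu xprt vmmq zokbm kiuyi npak zdu
Hunk 5: at line 7 remove [xprt] add [zvdz,juj,dkqfx] -> 15 lines: dvlgm ykcl fohef bqm bvmj tvya kfhzu zvdz juj dkqfx vmmq zokbm kiuyi npak zdu
Hunk 6: at line 11 remove [zokbm,kiuyi,npak] add [ksk] -> 13 lines: dvlgm ykcl fohef bqm bvmj tvya kfhzu zvdz juj dkqfx vmmq ksk zdu

Answer: dvlgm
ykcl
fohef
bqm
bvmj
tvya
kfhzu
zvdz
juj
dkqfx
vmmq
ksk
zdu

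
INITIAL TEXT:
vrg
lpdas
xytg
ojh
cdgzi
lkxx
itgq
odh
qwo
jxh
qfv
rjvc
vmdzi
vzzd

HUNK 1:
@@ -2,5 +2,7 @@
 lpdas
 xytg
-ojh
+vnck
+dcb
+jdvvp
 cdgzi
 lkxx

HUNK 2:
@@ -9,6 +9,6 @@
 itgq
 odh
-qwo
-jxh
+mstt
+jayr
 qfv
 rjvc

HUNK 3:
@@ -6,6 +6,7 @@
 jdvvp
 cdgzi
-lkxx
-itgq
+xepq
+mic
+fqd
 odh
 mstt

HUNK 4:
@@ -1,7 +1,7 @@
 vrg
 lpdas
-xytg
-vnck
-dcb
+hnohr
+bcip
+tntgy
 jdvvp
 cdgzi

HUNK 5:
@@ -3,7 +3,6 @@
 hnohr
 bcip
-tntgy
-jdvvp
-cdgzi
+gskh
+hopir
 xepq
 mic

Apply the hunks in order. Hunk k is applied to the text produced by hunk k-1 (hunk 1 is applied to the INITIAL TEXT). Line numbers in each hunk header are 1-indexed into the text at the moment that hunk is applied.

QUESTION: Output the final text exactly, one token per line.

Hunk 1: at line 2 remove [ojh] add [vnck,dcb,jdvvp] -> 16 lines: vrg lpdas xytg vnck dcb jdvvp cdgzi lkxx itgq odh qwo jxh qfv rjvc vmdzi vzzd
Hunk 2: at line 9 remove [qwo,jxh] add [mstt,jayr] -> 16 lines: vrg lpdas xytg vnck dcb jdvvp cdgzi lkxx itgq odh mstt jayr qfv rjvc vmdzi vzzd
Hunk 3: at line 6 remove [lkxx,itgq] add [xepq,mic,fqd] -> 17 lines: vrg lpdas xytg vnck dcb jdvvp cdgzi xepq mic fqd odh mstt jayr qfv rjvc vmdzi vzzd
Hunk 4: at line 1 remove [xytg,vnck,dcb] add [hnohr,bcip,tntgy] -> 17 lines: vrg lpdas hnohr bcip tntgy jdvvp cdgzi xepq mic fqd odh mstt jayr qfv rjvc vmdzi vzzd
Hunk 5: at line 3 remove [tntgy,jdvvp,cdgzi] add [gskh,hopir] -> 16 lines: vrg lpdas hnohr bcip gskh hopir xepq mic fqd odh mstt jayr qfv rjvc vmdzi vzzd

Answer: vrg
lpdas
hnohr
bcip
gskh
hopir
xepq
mic
fqd
odh
mstt
jayr
qfv
rjvc
vmdzi
vzzd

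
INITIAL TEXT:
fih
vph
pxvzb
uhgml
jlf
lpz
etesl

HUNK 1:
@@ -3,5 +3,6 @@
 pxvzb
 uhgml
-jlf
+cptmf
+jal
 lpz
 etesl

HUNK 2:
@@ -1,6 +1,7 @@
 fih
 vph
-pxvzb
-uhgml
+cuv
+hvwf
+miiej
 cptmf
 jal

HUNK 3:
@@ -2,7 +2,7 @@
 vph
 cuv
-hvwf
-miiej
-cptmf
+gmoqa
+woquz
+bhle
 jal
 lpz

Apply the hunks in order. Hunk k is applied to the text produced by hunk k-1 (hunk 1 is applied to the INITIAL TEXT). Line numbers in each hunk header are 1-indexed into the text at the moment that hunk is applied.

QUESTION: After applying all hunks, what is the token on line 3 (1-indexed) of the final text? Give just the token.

Hunk 1: at line 3 remove [jlf] add [cptmf,jal] -> 8 lines: fih vph pxvzb uhgml cptmf jal lpz etesl
Hunk 2: at line 1 remove [pxvzb,uhgml] add [cuv,hvwf,miiej] -> 9 lines: fih vph cuv hvwf miiej cptmf jal lpz etesl
Hunk 3: at line 2 remove [hvwf,miiej,cptmf] add [gmoqa,woquz,bhle] -> 9 lines: fih vph cuv gmoqa woquz bhle jal lpz etesl
Final line 3: cuv

Answer: cuv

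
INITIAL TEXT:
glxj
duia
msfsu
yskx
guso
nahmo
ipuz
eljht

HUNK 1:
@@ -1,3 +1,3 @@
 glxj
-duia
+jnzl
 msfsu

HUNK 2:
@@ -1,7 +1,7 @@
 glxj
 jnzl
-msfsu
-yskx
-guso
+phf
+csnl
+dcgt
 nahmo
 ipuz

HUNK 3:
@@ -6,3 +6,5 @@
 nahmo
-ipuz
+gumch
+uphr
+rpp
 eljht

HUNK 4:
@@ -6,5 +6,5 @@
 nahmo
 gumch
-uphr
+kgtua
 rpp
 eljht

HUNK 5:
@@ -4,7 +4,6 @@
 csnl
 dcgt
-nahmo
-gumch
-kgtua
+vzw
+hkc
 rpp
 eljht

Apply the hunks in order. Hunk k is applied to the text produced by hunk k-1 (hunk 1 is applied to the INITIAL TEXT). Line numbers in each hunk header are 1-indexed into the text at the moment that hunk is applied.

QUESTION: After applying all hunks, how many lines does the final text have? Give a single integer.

Answer: 9

Derivation:
Hunk 1: at line 1 remove [duia] add [jnzl] -> 8 lines: glxj jnzl msfsu yskx guso nahmo ipuz eljht
Hunk 2: at line 1 remove [msfsu,yskx,guso] add [phf,csnl,dcgt] -> 8 lines: glxj jnzl phf csnl dcgt nahmo ipuz eljht
Hunk 3: at line 6 remove [ipuz] add [gumch,uphr,rpp] -> 10 lines: glxj jnzl phf csnl dcgt nahmo gumch uphr rpp eljht
Hunk 4: at line 6 remove [uphr] add [kgtua] -> 10 lines: glxj jnzl phf csnl dcgt nahmo gumch kgtua rpp eljht
Hunk 5: at line 4 remove [nahmo,gumch,kgtua] add [vzw,hkc] -> 9 lines: glxj jnzl phf csnl dcgt vzw hkc rpp eljht
Final line count: 9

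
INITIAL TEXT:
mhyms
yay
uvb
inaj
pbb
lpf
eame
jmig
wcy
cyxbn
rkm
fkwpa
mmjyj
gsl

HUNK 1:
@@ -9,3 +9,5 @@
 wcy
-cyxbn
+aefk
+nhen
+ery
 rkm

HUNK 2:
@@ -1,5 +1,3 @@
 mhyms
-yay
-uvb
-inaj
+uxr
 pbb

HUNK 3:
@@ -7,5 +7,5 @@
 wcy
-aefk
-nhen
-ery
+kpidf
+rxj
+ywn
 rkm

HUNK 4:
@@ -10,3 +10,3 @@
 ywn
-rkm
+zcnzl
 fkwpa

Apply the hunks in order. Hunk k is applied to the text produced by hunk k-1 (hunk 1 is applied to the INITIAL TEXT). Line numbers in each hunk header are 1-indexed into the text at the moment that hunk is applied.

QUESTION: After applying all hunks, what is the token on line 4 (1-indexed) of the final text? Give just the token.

Answer: lpf

Derivation:
Hunk 1: at line 9 remove [cyxbn] add [aefk,nhen,ery] -> 16 lines: mhyms yay uvb inaj pbb lpf eame jmig wcy aefk nhen ery rkm fkwpa mmjyj gsl
Hunk 2: at line 1 remove [yay,uvb,inaj] add [uxr] -> 14 lines: mhyms uxr pbb lpf eame jmig wcy aefk nhen ery rkm fkwpa mmjyj gsl
Hunk 3: at line 7 remove [aefk,nhen,ery] add [kpidf,rxj,ywn] -> 14 lines: mhyms uxr pbb lpf eame jmig wcy kpidf rxj ywn rkm fkwpa mmjyj gsl
Hunk 4: at line 10 remove [rkm] add [zcnzl] -> 14 lines: mhyms uxr pbb lpf eame jmig wcy kpidf rxj ywn zcnzl fkwpa mmjyj gsl
Final line 4: lpf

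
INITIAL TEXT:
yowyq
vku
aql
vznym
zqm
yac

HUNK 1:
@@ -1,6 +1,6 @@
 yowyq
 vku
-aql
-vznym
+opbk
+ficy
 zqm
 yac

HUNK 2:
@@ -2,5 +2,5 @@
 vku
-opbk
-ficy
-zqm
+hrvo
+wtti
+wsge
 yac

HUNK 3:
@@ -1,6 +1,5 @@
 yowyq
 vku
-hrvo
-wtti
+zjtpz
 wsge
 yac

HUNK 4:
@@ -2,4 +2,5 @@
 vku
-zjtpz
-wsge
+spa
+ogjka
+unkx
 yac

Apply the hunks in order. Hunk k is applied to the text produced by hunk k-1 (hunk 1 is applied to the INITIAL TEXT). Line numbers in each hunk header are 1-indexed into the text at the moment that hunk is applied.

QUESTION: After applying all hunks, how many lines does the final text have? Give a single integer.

Hunk 1: at line 1 remove [aql,vznym] add [opbk,ficy] -> 6 lines: yowyq vku opbk ficy zqm yac
Hunk 2: at line 2 remove [opbk,ficy,zqm] add [hrvo,wtti,wsge] -> 6 lines: yowyq vku hrvo wtti wsge yac
Hunk 3: at line 1 remove [hrvo,wtti] add [zjtpz] -> 5 lines: yowyq vku zjtpz wsge yac
Hunk 4: at line 2 remove [zjtpz,wsge] add [spa,ogjka,unkx] -> 6 lines: yowyq vku spa ogjka unkx yac
Final line count: 6

Answer: 6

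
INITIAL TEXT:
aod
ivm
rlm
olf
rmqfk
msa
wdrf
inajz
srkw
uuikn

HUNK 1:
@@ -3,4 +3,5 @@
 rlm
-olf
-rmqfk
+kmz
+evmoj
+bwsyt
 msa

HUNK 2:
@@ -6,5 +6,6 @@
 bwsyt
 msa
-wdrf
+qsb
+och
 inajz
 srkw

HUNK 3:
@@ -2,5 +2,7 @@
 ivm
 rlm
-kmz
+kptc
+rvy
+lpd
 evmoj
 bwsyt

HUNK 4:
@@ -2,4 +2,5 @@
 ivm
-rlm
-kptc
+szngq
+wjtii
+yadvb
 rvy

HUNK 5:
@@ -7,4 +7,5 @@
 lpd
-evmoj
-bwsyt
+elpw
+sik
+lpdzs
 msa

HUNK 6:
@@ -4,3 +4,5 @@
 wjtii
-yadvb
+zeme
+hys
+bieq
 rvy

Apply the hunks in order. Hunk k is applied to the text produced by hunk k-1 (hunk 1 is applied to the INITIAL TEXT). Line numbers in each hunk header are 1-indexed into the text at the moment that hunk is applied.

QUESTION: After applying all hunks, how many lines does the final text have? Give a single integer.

Hunk 1: at line 3 remove [olf,rmqfk] add [kmz,evmoj,bwsyt] -> 11 lines: aod ivm rlm kmz evmoj bwsyt msa wdrf inajz srkw uuikn
Hunk 2: at line 6 remove [wdrf] add [qsb,och] -> 12 lines: aod ivm rlm kmz evmoj bwsyt msa qsb och inajz srkw uuikn
Hunk 3: at line 2 remove [kmz] add [kptc,rvy,lpd] -> 14 lines: aod ivm rlm kptc rvy lpd evmoj bwsyt msa qsb och inajz srkw uuikn
Hunk 4: at line 2 remove [rlm,kptc] add [szngq,wjtii,yadvb] -> 15 lines: aod ivm szngq wjtii yadvb rvy lpd evmoj bwsyt msa qsb och inajz srkw uuikn
Hunk 5: at line 7 remove [evmoj,bwsyt] add [elpw,sik,lpdzs] -> 16 lines: aod ivm szngq wjtii yadvb rvy lpd elpw sik lpdzs msa qsb och inajz srkw uuikn
Hunk 6: at line 4 remove [yadvb] add [zeme,hys,bieq] -> 18 lines: aod ivm szngq wjtii zeme hys bieq rvy lpd elpw sik lpdzs msa qsb och inajz srkw uuikn
Final line count: 18

Answer: 18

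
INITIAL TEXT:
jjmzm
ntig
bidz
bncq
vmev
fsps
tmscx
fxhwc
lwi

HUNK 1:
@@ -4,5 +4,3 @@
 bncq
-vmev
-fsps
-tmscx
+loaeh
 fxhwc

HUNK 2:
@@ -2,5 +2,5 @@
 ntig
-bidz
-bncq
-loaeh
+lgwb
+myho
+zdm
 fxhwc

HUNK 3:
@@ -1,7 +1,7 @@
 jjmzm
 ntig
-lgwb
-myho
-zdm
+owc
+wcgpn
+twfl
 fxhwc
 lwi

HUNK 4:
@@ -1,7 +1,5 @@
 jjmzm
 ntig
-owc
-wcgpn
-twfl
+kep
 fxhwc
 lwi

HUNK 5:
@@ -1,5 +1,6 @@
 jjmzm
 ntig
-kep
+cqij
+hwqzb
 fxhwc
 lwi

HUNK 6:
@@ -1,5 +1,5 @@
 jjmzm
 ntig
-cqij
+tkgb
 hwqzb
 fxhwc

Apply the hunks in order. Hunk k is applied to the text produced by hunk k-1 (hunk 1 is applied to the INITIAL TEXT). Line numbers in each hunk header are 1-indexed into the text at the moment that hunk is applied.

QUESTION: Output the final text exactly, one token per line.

Hunk 1: at line 4 remove [vmev,fsps,tmscx] add [loaeh] -> 7 lines: jjmzm ntig bidz bncq loaeh fxhwc lwi
Hunk 2: at line 2 remove [bidz,bncq,loaeh] add [lgwb,myho,zdm] -> 7 lines: jjmzm ntig lgwb myho zdm fxhwc lwi
Hunk 3: at line 1 remove [lgwb,myho,zdm] add [owc,wcgpn,twfl] -> 7 lines: jjmzm ntig owc wcgpn twfl fxhwc lwi
Hunk 4: at line 1 remove [owc,wcgpn,twfl] add [kep] -> 5 lines: jjmzm ntig kep fxhwc lwi
Hunk 5: at line 1 remove [kep] add [cqij,hwqzb] -> 6 lines: jjmzm ntig cqij hwqzb fxhwc lwi
Hunk 6: at line 1 remove [cqij] add [tkgb] -> 6 lines: jjmzm ntig tkgb hwqzb fxhwc lwi

Answer: jjmzm
ntig
tkgb
hwqzb
fxhwc
lwi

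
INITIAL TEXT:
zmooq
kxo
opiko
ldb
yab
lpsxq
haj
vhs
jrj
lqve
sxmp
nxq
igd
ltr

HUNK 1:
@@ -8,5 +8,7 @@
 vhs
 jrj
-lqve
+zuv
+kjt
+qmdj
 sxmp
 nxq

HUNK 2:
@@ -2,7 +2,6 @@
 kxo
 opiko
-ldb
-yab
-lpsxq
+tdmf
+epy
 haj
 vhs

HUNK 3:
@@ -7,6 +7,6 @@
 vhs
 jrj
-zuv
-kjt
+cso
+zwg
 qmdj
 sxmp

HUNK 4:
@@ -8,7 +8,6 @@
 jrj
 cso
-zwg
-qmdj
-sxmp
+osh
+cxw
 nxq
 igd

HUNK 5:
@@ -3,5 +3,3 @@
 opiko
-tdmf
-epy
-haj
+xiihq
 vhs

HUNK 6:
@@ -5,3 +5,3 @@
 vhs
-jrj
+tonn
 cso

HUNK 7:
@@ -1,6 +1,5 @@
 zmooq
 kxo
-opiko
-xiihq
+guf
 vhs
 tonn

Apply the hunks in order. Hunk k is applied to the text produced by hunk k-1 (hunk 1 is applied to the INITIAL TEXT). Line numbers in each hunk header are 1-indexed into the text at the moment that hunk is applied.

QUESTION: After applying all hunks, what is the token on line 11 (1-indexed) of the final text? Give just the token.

Hunk 1: at line 8 remove [lqve] add [zuv,kjt,qmdj] -> 16 lines: zmooq kxo opiko ldb yab lpsxq haj vhs jrj zuv kjt qmdj sxmp nxq igd ltr
Hunk 2: at line 2 remove [ldb,yab,lpsxq] add [tdmf,epy] -> 15 lines: zmooq kxo opiko tdmf epy haj vhs jrj zuv kjt qmdj sxmp nxq igd ltr
Hunk 3: at line 7 remove [zuv,kjt] add [cso,zwg] -> 15 lines: zmooq kxo opiko tdmf epy haj vhs jrj cso zwg qmdj sxmp nxq igd ltr
Hunk 4: at line 8 remove [zwg,qmdj,sxmp] add [osh,cxw] -> 14 lines: zmooq kxo opiko tdmf epy haj vhs jrj cso osh cxw nxq igd ltr
Hunk 5: at line 3 remove [tdmf,epy,haj] add [xiihq] -> 12 lines: zmooq kxo opiko xiihq vhs jrj cso osh cxw nxq igd ltr
Hunk 6: at line 5 remove [jrj] add [tonn] -> 12 lines: zmooq kxo opiko xiihq vhs tonn cso osh cxw nxq igd ltr
Hunk 7: at line 1 remove [opiko,xiihq] add [guf] -> 11 lines: zmooq kxo guf vhs tonn cso osh cxw nxq igd ltr
Final line 11: ltr

Answer: ltr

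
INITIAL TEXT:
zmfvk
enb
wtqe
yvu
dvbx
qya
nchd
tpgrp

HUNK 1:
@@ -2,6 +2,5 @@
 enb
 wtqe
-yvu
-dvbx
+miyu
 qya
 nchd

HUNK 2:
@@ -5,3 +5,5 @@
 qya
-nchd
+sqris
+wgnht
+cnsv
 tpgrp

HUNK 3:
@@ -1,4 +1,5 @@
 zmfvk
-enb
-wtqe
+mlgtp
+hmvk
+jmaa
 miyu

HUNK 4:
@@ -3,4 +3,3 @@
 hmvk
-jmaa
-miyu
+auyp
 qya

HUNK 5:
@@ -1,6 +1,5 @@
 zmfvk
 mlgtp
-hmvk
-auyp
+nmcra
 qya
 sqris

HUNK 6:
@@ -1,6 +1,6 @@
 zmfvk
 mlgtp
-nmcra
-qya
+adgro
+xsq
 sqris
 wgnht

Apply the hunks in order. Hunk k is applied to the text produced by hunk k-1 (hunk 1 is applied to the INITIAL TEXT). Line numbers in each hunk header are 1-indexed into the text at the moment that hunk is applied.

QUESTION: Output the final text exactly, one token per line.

Hunk 1: at line 2 remove [yvu,dvbx] add [miyu] -> 7 lines: zmfvk enb wtqe miyu qya nchd tpgrp
Hunk 2: at line 5 remove [nchd] add [sqris,wgnht,cnsv] -> 9 lines: zmfvk enb wtqe miyu qya sqris wgnht cnsv tpgrp
Hunk 3: at line 1 remove [enb,wtqe] add [mlgtp,hmvk,jmaa] -> 10 lines: zmfvk mlgtp hmvk jmaa miyu qya sqris wgnht cnsv tpgrp
Hunk 4: at line 3 remove [jmaa,miyu] add [auyp] -> 9 lines: zmfvk mlgtp hmvk auyp qya sqris wgnht cnsv tpgrp
Hunk 5: at line 1 remove [hmvk,auyp] add [nmcra] -> 8 lines: zmfvk mlgtp nmcra qya sqris wgnht cnsv tpgrp
Hunk 6: at line 1 remove [nmcra,qya] add [adgro,xsq] -> 8 lines: zmfvk mlgtp adgro xsq sqris wgnht cnsv tpgrp

Answer: zmfvk
mlgtp
adgro
xsq
sqris
wgnht
cnsv
tpgrp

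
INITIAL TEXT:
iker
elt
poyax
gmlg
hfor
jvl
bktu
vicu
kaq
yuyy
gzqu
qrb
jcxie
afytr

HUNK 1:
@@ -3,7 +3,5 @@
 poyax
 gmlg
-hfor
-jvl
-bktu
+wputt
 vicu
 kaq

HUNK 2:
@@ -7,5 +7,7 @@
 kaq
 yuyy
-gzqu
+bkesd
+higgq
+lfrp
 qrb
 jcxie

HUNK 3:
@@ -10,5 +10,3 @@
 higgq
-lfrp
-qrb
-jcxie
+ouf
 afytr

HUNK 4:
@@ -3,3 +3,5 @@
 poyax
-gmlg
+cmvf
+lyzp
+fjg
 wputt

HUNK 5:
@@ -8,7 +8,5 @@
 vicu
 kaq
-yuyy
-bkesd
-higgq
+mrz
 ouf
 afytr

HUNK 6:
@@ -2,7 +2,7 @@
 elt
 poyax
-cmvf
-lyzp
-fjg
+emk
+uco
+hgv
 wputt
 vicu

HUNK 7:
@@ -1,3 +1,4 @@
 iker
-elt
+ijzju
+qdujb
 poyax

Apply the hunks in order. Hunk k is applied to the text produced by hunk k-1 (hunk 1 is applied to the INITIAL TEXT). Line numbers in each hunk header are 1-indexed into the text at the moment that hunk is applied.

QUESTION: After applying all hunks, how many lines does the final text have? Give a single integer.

Answer: 13

Derivation:
Hunk 1: at line 3 remove [hfor,jvl,bktu] add [wputt] -> 12 lines: iker elt poyax gmlg wputt vicu kaq yuyy gzqu qrb jcxie afytr
Hunk 2: at line 7 remove [gzqu] add [bkesd,higgq,lfrp] -> 14 lines: iker elt poyax gmlg wputt vicu kaq yuyy bkesd higgq lfrp qrb jcxie afytr
Hunk 3: at line 10 remove [lfrp,qrb,jcxie] add [ouf] -> 12 lines: iker elt poyax gmlg wputt vicu kaq yuyy bkesd higgq ouf afytr
Hunk 4: at line 3 remove [gmlg] add [cmvf,lyzp,fjg] -> 14 lines: iker elt poyax cmvf lyzp fjg wputt vicu kaq yuyy bkesd higgq ouf afytr
Hunk 5: at line 8 remove [yuyy,bkesd,higgq] add [mrz] -> 12 lines: iker elt poyax cmvf lyzp fjg wputt vicu kaq mrz ouf afytr
Hunk 6: at line 2 remove [cmvf,lyzp,fjg] add [emk,uco,hgv] -> 12 lines: iker elt poyax emk uco hgv wputt vicu kaq mrz ouf afytr
Hunk 7: at line 1 remove [elt] add [ijzju,qdujb] -> 13 lines: iker ijzju qdujb poyax emk uco hgv wputt vicu kaq mrz ouf afytr
Final line count: 13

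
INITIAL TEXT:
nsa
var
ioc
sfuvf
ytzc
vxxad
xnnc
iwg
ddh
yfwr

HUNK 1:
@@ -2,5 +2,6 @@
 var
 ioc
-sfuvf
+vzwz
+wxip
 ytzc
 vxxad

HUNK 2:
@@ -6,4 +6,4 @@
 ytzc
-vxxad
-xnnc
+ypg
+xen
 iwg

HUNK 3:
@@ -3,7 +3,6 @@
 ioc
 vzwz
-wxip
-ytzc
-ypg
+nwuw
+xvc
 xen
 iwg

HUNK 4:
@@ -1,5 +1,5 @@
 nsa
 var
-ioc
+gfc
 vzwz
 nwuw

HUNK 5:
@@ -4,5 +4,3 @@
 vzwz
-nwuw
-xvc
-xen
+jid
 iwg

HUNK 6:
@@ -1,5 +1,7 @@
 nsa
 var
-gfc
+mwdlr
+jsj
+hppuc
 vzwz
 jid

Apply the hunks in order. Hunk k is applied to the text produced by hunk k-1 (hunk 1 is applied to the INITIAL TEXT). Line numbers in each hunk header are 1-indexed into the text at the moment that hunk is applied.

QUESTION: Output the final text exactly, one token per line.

Answer: nsa
var
mwdlr
jsj
hppuc
vzwz
jid
iwg
ddh
yfwr

Derivation:
Hunk 1: at line 2 remove [sfuvf] add [vzwz,wxip] -> 11 lines: nsa var ioc vzwz wxip ytzc vxxad xnnc iwg ddh yfwr
Hunk 2: at line 6 remove [vxxad,xnnc] add [ypg,xen] -> 11 lines: nsa var ioc vzwz wxip ytzc ypg xen iwg ddh yfwr
Hunk 3: at line 3 remove [wxip,ytzc,ypg] add [nwuw,xvc] -> 10 lines: nsa var ioc vzwz nwuw xvc xen iwg ddh yfwr
Hunk 4: at line 1 remove [ioc] add [gfc] -> 10 lines: nsa var gfc vzwz nwuw xvc xen iwg ddh yfwr
Hunk 5: at line 4 remove [nwuw,xvc,xen] add [jid] -> 8 lines: nsa var gfc vzwz jid iwg ddh yfwr
Hunk 6: at line 1 remove [gfc] add [mwdlr,jsj,hppuc] -> 10 lines: nsa var mwdlr jsj hppuc vzwz jid iwg ddh yfwr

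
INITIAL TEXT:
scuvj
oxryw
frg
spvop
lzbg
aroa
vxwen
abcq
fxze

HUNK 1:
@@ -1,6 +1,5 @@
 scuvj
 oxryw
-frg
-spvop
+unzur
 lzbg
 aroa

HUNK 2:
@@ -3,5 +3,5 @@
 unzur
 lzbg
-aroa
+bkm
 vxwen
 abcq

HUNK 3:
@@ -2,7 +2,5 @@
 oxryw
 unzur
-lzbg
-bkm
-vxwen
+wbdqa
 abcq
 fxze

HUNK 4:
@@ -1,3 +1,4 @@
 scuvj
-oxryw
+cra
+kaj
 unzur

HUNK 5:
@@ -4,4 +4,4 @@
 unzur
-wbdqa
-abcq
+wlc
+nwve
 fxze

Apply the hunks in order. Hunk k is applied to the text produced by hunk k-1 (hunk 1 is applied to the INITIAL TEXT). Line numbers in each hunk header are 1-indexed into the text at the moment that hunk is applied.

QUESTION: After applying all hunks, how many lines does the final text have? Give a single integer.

Answer: 7

Derivation:
Hunk 1: at line 1 remove [frg,spvop] add [unzur] -> 8 lines: scuvj oxryw unzur lzbg aroa vxwen abcq fxze
Hunk 2: at line 3 remove [aroa] add [bkm] -> 8 lines: scuvj oxryw unzur lzbg bkm vxwen abcq fxze
Hunk 3: at line 2 remove [lzbg,bkm,vxwen] add [wbdqa] -> 6 lines: scuvj oxryw unzur wbdqa abcq fxze
Hunk 4: at line 1 remove [oxryw] add [cra,kaj] -> 7 lines: scuvj cra kaj unzur wbdqa abcq fxze
Hunk 5: at line 4 remove [wbdqa,abcq] add [wlc,nwve] -> 7 lines: scuvj cra kaj unzur wlc nwve fxze
Final line count: 7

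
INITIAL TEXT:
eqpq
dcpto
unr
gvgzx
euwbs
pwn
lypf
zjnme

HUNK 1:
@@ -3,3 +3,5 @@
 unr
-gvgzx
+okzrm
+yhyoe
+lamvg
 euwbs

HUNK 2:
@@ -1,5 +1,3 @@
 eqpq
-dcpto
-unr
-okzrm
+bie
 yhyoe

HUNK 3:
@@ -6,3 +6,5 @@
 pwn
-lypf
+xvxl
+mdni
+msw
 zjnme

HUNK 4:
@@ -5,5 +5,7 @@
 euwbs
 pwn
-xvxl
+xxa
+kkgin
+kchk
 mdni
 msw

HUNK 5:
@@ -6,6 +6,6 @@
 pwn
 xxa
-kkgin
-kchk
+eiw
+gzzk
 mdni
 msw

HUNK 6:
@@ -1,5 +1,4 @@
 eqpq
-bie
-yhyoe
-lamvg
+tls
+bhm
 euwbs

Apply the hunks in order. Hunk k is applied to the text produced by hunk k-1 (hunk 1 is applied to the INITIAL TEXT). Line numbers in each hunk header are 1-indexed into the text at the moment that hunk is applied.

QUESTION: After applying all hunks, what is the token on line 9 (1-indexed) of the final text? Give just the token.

Hunk 1: at line 3 remove [gvgzx] add [okzrm,yhyoe,lamvg] -> 10 lines: eqpq dcpto unr okzrm yhyoe lamvg euwbs pwn lypf zjnme
Hunk 2: at line 1 remove [dcpto,unr,okzrm] add [bie] -> 8 lines: eqpq bie yhyoe lamvg euwbs pwn lypf zjnme
Hunk 3: at line 6 remove [lypf] add [xvxl,mdni,msw] -> 10 lines: eqpq bie yhyoe lamvg euwbs pwn xvxl mdni msw zjnme
Hunk 4: at line 5 remove [xvxl] add [xxa,kkgin,kchk] -> 12 lines: eqpq bie yhyoe lamvg euwbs pwn xxa kkgin kchk mdni msw zjnme
Hunk 5: at line 6 remove [kkgin,kchk] add [eiw,gzzk] -> 12 lines: eqpq bie yhyoe lamvg euwbs pwn xxa eiw gzzk mdni msw zjnme
Hunk 6: at line 1 remove [bie,yhyoe,lamvg] add [tls,bhm] -> 11 lines: eqpq tls bhm euwbs pwn xxa eiw gzzk mdni msw zjnme
Final line 9: mdni

Answer: mdni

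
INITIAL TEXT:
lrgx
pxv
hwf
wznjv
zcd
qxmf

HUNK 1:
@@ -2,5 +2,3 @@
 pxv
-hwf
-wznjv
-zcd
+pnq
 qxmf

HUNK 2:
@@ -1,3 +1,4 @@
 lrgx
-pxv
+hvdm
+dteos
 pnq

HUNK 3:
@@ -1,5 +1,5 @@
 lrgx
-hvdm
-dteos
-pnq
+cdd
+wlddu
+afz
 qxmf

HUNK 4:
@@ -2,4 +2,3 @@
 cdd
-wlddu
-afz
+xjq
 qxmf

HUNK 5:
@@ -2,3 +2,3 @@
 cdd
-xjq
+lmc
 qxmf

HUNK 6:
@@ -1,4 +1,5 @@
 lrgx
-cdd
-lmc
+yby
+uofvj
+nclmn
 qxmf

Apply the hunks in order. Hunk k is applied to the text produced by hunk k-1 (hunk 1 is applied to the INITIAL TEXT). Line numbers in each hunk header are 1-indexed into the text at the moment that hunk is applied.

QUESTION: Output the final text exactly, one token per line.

Hunk 1: at line 2 remove [hwf,wznjv,zcd] add [pnq] -> 4 lines: lrgx pxv pnq qxmf
Hunk 2: at line 1 remove [pxv] add [hvdm,dteos] -> 5 lines: lrgx hvdm dteos pnq qxmf
Hunk 3: at line 1 remove [hvdm,dteos,pnq] add [cdd,wlddu,afz] -> 5 lines: lrgx cdd wlddu afz qxmf
Hunk 4: at line 2 remove [wlddu,afz] add [xjq] -> 4 lines: lrgx cdd xjq qxmf
Hunk 5: at line 2 remove [xjq] add [lmc] -> 4 lines: lrgx cdd lmc qxmf
Hunk 6: at line 1 remove [cdd,lmc] add [yby,uofvj,nclmn] -> 5 lines: lrgx yby uofvj nclmn qxmf

Answer: lrgx
yby
uofvj
nclmn
qxmf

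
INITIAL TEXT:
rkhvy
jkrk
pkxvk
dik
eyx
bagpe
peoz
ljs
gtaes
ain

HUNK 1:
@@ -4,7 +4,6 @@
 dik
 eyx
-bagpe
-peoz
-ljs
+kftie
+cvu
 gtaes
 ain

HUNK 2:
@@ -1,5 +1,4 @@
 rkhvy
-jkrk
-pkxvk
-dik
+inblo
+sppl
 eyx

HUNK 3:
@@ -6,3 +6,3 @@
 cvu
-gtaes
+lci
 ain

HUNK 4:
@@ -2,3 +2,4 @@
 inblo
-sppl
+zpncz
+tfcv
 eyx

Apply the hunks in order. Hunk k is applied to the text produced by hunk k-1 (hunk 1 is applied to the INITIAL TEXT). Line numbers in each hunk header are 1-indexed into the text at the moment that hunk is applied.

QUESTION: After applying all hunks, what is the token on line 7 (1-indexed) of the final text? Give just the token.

Answer: cvu

Derivation:
Hunk 1: at line 4 remove [bagpe,peoz,ljs] add [kftie,cvu] -> 9 lines: rkhvy jkrk pkxvk dik eyx kftie cvu gtaes ain
Hunk 2: at line 1 remove [jkrk,pkxvk,dik] add [inblo,sppl] -> 8 lines: rkhvy inblo sppl eyx kftie cvu gtaes ain
Hunk 3: at line 6 remove [gtaes] add [lci] -> 8 lines: rkhvy inblo sppl eyx kftie cvu lci ain
Hunk 4: at line 2 remove [sppl] add [zpncz,tfcv] -> 9 lines: rkhvy inblo zpncz tfcv eyx kftie cvu lci ain
Final line 7: cvu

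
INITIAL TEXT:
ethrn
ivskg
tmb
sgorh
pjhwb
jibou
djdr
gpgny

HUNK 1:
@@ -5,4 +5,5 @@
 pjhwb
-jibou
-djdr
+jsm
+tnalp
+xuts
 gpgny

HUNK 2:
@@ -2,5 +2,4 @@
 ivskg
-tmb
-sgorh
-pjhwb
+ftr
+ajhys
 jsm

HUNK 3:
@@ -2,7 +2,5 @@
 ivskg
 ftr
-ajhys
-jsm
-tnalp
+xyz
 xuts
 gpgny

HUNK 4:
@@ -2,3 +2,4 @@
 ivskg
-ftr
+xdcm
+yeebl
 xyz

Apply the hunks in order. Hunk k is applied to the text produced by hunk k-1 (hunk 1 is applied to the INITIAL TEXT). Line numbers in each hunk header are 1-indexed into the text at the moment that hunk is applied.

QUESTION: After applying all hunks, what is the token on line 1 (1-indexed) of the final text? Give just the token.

Hunk 1: at line 5 remove [jibou,djdr] add [jsm,tnalp,xuts] -> 9 lines: ethrn ivskg tmb sgorh pjhwb jsm tnalp xuts gpgny
Hunk 2: at line 2 remove [tmb,sgorh,pjhwb] add [ftr,ajhys] -> 8 lines: ethrn ivskg ftr ajhys jsm tnalp xuts gpgny
Hunk 3: at line 2 remove [ajhys,jsm,tnalp] add [xyz] -> 6 lines: ethrn ivskg ftr xyz xuts gpgny
Hunk 4: at line 2 remove [ftr] add [xdcm,yeebl] -> 7 lines: ethrn ivskg xdcm yeebl xyz xuts gpgny
Final line 1: ethrn

Answer: ethrn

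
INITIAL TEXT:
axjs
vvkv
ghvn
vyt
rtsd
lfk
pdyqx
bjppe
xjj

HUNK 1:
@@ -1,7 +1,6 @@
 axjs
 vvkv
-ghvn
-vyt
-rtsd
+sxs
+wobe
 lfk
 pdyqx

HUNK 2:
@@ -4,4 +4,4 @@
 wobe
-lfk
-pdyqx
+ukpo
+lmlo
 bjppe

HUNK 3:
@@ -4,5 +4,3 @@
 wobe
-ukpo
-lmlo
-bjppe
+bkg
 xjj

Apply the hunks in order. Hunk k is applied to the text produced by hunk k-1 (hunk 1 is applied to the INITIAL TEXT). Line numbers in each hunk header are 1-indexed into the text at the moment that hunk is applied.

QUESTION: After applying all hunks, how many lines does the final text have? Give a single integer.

Hunk 1: at line 1 remove [ghvn,vyt,rtsd] add [sxs,wobe] -> 8 lines: axjs vvkv sxs wobe lfk pdyqx bjppe xjj
Hunk 2: at line 4 remove [lfk,pdyqx] add [ukpo,lmlo] -> 8 lines: axjs vvkv sxs wobe ukpo lmlo bjppe xjj
Hunk 3: at line 4 remove [ukpo,lmlo,bjppe] add [bkg] -> 6 lines: axjs vvkv sxs wobe bkg xjj
Final line count: 6

Answer: 6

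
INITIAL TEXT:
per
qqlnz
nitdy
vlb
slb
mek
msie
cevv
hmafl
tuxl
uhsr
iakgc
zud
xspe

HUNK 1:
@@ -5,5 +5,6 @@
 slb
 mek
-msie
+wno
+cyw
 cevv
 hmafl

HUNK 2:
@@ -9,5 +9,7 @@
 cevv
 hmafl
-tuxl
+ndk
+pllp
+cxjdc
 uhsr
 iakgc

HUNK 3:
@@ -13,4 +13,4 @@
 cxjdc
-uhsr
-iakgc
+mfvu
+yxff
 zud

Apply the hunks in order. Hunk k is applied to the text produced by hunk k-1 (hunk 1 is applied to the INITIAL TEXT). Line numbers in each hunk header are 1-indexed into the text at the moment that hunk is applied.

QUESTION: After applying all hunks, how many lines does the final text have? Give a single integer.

Hunk 1: at line 5 remove [msie] add [wno,cyw] -> 15 lines: per qqlnz nitdy vlb slb mek wno cyw cevv hmafl tuxl uhsr iakgc zud xspe
Hunk 2: at line 9 remove [tuxl] add [ndk,pllp,cxjdc] -> 17 lines: per qqlnz nitdy vlb slb mek wno cyw cevv hmafl ndk pllp cxjdc uhsr iakgc zud xspe
Hunk 3: at line 13 remove [uhsr,iakgc] add [mfvu,yxff] -> 17 lines: per qqlnz nitdy vlb slb mek wno cyw cevv hmafl ndk pllp cxjdc mfvu yxff zud xspe
Final line count: 17

Answer: 17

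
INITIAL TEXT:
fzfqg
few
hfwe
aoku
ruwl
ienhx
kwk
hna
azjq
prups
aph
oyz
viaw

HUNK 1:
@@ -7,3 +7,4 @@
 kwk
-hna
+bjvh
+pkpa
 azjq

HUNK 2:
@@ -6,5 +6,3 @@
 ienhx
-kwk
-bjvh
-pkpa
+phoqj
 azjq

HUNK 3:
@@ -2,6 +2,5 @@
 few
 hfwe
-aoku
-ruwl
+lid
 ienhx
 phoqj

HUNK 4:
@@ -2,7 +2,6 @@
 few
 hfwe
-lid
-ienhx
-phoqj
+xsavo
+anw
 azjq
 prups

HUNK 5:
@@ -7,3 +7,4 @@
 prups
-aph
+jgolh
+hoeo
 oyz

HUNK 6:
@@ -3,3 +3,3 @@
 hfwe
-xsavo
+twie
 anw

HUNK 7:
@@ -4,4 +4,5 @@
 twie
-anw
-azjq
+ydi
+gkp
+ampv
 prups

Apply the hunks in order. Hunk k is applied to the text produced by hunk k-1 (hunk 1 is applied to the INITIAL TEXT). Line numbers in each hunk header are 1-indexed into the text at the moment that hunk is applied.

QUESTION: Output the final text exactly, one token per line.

Answer: fzfqg
few
hfwe
twie
ydi
gkp
ampv
prups
jgolh
hoeo
oyz
viaw

Derivation:
Hunk 1: at line 7 remove [hna] add [bjvh,pkpa] -> 14 lines: fzfqg few hfwe aoku ruwl ienhx kwk bjvh pkpa azjq prups aph oyz viaw
Hunk 2: at line 6 remove [kwk,bjvh,pkpa] add [phoqj] -> 12 lines: fzfqg few hfwe aoku ruwl ienhx phoqj azjq prups aph oyz viaw
Hunk 3: at line 2 remove [aoku,ruwl] add [lid] -> 11 lines: fzfqg few hfwe lid ienhx phoqj azjq prups aph oyz viaw
Hunk 4: at line 2 remove [lid,ienhx,phoqj] add [xsavo,anw] -> 10 lines: fzfqg few hfwe xsavo anw azjq prups aph oyz viaw
Hunk 5: at line 7 remove [aph] add [jgolh,hoeo] -> 11 lines: fzfqg few hfwe xsavo anw azjq prups jgolh hoeo oyz viaw
Hunk 6: at line 3 remove [xsavo] add [twie] -> 11 lines: fzfqg few hfwe twie anw azjq prups jgolh hoeo oyz viaw
Hunk 7: at line 4 remove [anw,azjq] add [ydi,gkp,ampv] -> 12 lines: fzfqg few hfwe twie ydi gkp ampv prups jgolh hoeo oyz viaw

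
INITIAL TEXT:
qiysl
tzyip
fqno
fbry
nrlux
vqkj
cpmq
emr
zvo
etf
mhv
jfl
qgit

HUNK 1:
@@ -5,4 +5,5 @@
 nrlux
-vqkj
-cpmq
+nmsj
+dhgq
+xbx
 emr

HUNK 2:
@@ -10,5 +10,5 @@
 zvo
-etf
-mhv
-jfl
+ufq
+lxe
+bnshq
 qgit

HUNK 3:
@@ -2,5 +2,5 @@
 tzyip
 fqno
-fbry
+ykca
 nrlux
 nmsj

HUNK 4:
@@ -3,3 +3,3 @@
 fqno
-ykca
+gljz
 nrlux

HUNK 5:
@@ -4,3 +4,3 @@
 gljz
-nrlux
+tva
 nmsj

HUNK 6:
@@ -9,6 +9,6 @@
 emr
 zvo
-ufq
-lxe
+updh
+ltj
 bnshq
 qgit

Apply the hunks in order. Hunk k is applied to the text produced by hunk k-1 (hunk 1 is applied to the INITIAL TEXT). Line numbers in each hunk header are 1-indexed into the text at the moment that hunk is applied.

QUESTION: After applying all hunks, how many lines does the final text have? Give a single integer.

Answer: 14

Derivation:
Hunk 1: at line 5 remove [vqkj,cpmq] add [nmsj,dhgq,xbx] -> 14 lines: qiysl tzyip fqno fbry nrlux nmsj dhgq xbx emr zvo etf mhv jfl qgit
Hunk 2: at line 10 remove [etf,mhv,jfl] add [ufq,lxe,bnshq] -> 14 lines: qiysl tzyip fqno fbry nrlux nmsj dhgq xbx emr zvo ufq lxe bnshq qgit
Hunk 3: at line 2 remove [fbry] add [ykca] -> 14 lines: qiysl tzyip fqno ykca nrlux nmsj dhgq xbx emr zvo ufq lxe bnshq qgit
Hunk 4: at line 3 remove [ykca] add [gljz] -> 14 lines: qiysl tzyip fqno gljz nrlux nmsj dhgq xbx emr zvo ufq lxe bnshq qgit
Hunk 5: at line 4 remove [nrlux] add [tva] -> 14 lines: qiysl tzyip fqno gljz tva nmsj dhgq xbx emr zvo ufq lxe bnshq qgit
Hunk 6: at line 9 remove [ufq,lxe] add [updh,ltj] -> 14 lines: qiysl tzyip fqno gljz tva nmsj dhgq xbx emr zvo updh ltj bnshq qgit
Final line count: 14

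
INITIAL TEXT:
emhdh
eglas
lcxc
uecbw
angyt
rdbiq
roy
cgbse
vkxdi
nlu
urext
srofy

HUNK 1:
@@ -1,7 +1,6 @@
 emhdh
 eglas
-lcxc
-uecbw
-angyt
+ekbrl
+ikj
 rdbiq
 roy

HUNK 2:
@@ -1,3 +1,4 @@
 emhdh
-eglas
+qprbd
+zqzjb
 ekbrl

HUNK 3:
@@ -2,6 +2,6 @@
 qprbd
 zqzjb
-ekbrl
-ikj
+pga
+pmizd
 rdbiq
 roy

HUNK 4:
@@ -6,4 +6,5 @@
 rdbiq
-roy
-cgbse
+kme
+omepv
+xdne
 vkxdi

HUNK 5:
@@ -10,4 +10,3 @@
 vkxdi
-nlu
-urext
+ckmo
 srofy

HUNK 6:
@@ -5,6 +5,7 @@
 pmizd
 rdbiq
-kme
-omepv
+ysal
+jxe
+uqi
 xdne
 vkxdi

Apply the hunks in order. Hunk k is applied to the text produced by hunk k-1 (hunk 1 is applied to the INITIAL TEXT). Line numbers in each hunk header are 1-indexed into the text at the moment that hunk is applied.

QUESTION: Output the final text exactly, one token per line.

Answer: emhdh
qprbd
zqzjb
pga
pmizd
rdbiq
ysal
jxe
uqi
xdne
vkxdi
ckmo
srofy

Derivation:
Hunk 1: at line 1 remove [lcxc,uecbw,angyt] add [ekbrl,ikj] -> 11 lines: emhdh eglas ekbrl ikj rdbiq roy cgbse vkxdi nlu urext srofy
Hunk 2: at line 1 remove [eglas] add [qprbd,zqzjb] -> 12 lines: emhdh qprbd zqzjb ekbrl ikj rdbiq roy cgbse vkxdi nlu urext srofy
Hunk 3: at line 2 remove [ekbrl,ikj] add [pga,pmizd] -> 12 lines: emhdh qprbd zqzjb pga pmizd rdbiq roy cgbse vkxdi nlu urext srofy
Hunk 4: at line 6 remove [roy,cgbse] add [kme,omepv,xdne] -> 13 lines: emhdh qprbd zqzjb pga pmizd rdbiq kme omepv xdne vkxdi nlu urext srofy
Hunk 5: at line 10 remove [nlu,urext] add [ckmo] -> 12 lines: emhdh qprbd zqzjb pga pmizd rdbiq kme omepv xdne vkxdi ckmo srofy
Hunk 6: at line 5 remove [kme,omepv] add [ysal,jxe,uqi] -> 13 lines: emhdh qprbd zqzjb pga pmizd rdbiq ysal jxe uqi xdne vkxdi ckmo srofy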